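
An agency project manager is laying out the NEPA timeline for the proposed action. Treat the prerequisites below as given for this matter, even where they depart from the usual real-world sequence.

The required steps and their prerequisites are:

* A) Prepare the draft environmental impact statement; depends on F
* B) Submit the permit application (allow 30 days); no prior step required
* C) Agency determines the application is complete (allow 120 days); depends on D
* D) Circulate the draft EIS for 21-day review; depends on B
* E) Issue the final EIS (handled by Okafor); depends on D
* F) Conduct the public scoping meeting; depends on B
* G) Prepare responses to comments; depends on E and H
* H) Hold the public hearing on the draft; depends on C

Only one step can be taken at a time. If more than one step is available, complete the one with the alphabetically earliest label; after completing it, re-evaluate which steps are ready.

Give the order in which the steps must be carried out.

B D C E F A H G

B is the only step with nothing outstanding, so it goes first.
Now D and F have their prerequisites met. D has the earlier label, so D next.
Now C, E and F have their prerequisites met. C has the earlier label, so C next.
H now also ready, so the ready set is {E, F, H}; E has the earlier label → E.
Ready: F and H. F has the earlier label → F.
A and H are both available; A has the earlier label → A.
H needed C, now all done → H.
G needed E and H, now all done → G.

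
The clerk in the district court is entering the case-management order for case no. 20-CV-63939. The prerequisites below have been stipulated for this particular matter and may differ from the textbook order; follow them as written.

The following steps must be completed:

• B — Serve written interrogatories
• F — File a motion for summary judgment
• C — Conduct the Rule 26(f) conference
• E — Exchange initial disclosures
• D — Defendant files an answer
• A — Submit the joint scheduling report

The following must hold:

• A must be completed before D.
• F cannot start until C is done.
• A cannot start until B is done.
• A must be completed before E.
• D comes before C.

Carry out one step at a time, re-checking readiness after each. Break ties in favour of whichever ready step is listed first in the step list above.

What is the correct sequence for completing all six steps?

B → A → E → D → C → F

B is the only step with nothing outstanding, so it goes first.
Next only A has its prerequisites met → A.
Now E and D have their prerequisites met. E is listed earlier, so E next.
D is the only step now ready → D.
That leaves C as the only ready step → C.
Next only F has its prerequisites met → F.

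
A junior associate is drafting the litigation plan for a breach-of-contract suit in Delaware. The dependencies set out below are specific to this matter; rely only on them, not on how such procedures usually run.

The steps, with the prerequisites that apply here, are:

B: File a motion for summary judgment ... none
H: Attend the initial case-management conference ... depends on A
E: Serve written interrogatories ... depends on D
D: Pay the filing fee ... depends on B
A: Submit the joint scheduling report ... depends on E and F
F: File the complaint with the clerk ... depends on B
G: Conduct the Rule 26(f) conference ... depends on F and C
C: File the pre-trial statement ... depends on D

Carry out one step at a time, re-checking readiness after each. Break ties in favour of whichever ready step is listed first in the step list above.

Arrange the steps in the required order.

B → D → E → F → A → H → C → G

B is the only step with nothing outstanding, so it goes first.
D and F are both available; D is listed earlier → D.
E and C now also ready, so the ready set is {E, F, C}; E is listed earlier → E.
Ready: F and C. F is listed earlier → F.
A now also ready, so the ready set is {A, C}; A is listed earlier → A.
Now H and C have their prerequisites met. H is listed earlier, so H next.
Next only C has its prerequisites met → C.
G needed F and C, now all done → G.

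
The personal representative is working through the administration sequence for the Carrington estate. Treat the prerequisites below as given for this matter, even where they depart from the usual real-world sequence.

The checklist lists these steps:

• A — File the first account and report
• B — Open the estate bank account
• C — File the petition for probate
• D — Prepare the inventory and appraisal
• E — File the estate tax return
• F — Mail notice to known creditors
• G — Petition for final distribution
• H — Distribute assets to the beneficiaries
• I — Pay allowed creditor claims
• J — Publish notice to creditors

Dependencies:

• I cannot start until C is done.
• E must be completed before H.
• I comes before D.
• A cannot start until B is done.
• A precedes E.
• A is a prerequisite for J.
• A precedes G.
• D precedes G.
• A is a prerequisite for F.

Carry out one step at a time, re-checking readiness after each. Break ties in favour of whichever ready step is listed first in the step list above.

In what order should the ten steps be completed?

B, A, C, E, F, H, I, D, G, J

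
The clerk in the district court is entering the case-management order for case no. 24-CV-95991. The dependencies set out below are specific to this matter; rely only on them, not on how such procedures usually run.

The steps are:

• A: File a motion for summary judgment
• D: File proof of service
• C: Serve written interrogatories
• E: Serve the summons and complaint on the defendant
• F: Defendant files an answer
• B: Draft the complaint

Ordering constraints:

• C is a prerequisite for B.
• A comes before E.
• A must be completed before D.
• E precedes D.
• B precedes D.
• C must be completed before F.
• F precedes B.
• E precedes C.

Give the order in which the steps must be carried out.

A is the only step with nothing outstanding, so it goes first.
E is the only step now ready → E.
Next only C has its prerequisites met → C.
F is the only step now ready → F.
That leaves B as the only ready step → B.
D needed A, E and B, now all done → D.

A → E → C → F → B → D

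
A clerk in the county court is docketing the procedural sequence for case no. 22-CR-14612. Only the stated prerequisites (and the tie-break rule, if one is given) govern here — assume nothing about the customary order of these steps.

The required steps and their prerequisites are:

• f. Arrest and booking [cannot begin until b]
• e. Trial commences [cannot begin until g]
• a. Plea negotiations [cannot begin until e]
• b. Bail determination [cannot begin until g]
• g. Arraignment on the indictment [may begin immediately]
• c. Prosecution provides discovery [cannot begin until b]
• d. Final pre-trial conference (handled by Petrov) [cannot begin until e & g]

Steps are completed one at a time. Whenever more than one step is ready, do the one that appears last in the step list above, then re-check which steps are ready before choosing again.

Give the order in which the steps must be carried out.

g has no prerequisites → g first.
b and e are both available; b is listed later → b.
c and f now also ready, so the ready set is {c, e, f}; c is listed later → c.
Now e and f have their prerequisites met. e is listed later, so e next.
d and a now also ready, so the ready set is {d, a, f}; d is listed later → d.
Now a and f have their prerequisites met. a is listed later, so a next.
Next only f has its prerequisites met → f.

g → b → c → e → d → a → f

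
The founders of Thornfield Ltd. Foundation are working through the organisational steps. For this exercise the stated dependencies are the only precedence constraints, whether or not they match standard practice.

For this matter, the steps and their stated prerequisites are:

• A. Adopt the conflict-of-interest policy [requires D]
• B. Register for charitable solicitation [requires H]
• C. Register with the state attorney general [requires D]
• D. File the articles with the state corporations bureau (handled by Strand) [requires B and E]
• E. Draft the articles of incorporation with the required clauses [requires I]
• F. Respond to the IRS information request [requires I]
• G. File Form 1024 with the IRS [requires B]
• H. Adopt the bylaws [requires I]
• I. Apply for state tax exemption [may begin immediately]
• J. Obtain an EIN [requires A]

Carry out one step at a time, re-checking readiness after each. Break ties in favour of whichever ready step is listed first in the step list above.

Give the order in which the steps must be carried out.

I, E, F, H, B, D, A, C, G, J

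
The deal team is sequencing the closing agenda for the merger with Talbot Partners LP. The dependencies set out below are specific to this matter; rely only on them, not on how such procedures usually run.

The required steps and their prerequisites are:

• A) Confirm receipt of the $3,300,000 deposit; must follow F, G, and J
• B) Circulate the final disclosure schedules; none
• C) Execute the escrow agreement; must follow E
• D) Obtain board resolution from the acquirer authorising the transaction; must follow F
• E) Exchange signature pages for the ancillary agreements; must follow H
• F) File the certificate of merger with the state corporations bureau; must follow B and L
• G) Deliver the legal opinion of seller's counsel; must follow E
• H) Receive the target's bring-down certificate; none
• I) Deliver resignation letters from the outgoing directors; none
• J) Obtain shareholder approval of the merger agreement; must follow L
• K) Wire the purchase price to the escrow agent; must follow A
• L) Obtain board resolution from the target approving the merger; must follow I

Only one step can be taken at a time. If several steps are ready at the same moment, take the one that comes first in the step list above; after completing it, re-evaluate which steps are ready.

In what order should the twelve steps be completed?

B → H → E → C → G → I → L → F → D → J → A → K

Nothing is required for B, H and I. B is listed earlier → B first.
H and I are both available; H is listed earlier → H.
E and I are both available; E is listed earlier → E.
C and G now also ready, so the ready set is {C, G, I}; C is listed earlier → C.
Ready: G and I. G is listed earlier → G.
I is the only step now ready → I.
L needed I, now all done → L.
Now F and J have their prerequisites met. F is listed earlier, so F next.
D and J are both available; D is listed earlier → D.
That leaves J as the only ready step → J.
That leaves A as the only ready step → A.
K needed A, now all done → K.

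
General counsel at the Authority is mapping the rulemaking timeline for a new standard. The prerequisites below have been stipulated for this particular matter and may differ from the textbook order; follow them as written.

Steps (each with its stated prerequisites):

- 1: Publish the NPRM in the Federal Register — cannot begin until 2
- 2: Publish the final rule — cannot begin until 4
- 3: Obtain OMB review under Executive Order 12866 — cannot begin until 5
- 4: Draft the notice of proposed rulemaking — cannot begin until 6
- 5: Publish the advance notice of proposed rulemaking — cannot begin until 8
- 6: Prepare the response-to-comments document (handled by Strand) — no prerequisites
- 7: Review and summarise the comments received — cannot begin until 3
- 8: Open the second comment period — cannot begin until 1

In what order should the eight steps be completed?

Only 6 has no prerequisites, so it is first.
4 is the only step now ready → 4.
2 needed 4, now all done → 2.
1 needed 2, now all done → 1.
8 needed 1, now all done → 8.
5 needed 8, now all done → 5.
3 needed 5, now all done → 3.
7 is the only step now ready → 7.

6, 4, 2, 1, 8, 5, 3, 7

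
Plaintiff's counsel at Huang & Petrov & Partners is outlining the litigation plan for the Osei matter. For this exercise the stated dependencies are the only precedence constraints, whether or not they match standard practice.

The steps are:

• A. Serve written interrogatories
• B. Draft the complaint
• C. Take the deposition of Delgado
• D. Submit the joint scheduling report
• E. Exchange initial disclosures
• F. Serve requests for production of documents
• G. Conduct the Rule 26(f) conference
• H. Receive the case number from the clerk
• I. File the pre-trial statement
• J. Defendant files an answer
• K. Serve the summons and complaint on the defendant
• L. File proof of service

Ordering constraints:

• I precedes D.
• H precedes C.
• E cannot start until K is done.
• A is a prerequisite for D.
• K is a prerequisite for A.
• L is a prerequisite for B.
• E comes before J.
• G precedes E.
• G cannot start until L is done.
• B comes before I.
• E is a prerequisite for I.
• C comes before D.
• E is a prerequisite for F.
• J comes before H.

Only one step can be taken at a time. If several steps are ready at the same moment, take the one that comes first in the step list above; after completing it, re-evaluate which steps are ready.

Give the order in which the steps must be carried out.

K A L B G E F I J H C D

Nothing is required for K and L. K is listed earlier → K first.
A now also ready, so the ready set is {A, L}; A is listed earlier → A.
That leaves L as the only ready step → L.
B and G are both available; B is listed earlier → B.
G needed L, now all done → G.
E needed G and K, now all done → E.
Now F, I and J have their prerequisites met. F is listed earlier, so F next.
Ready: I and J. I is listed earlier → I.
That leaves J as the only ready step → J.
H needed J, now all done → H.
That leaves C as the only ready step → C.
D is the only step now ready → D.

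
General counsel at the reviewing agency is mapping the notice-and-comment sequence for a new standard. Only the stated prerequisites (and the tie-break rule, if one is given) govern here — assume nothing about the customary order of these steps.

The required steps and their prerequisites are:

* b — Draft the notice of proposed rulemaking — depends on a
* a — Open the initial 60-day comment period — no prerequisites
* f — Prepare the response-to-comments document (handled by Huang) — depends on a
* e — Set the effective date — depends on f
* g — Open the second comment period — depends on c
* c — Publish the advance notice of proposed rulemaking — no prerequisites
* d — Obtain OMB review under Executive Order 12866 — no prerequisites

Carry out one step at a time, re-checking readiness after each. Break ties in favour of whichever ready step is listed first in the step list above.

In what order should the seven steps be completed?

a, b, f, e, c, g, d

Nothing is required for a, c and d. a is listed earlier → a first.
b and f now also ready, so the ready set is {b, f, c, d}; b is listed earlier → b.
Now f, c and d have their prerequisites met. f is listed earlier, so f next.
e now also ready, so the ready set is {e, c, d}; e is listed earlier → e.
c and d are both available; c is listed earlier → c.
Now g and d have their prerequisites met. g is listed earlier, so g next.
d is the only step now ready → d.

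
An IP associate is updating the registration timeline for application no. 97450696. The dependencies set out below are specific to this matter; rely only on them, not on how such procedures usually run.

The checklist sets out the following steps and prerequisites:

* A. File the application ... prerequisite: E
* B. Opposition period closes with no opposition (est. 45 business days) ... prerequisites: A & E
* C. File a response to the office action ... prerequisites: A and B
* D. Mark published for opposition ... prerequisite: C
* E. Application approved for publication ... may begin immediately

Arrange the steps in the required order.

Only E has no prerequisites, so it is first.
That leaves A as the only ready step → A.
B needed A and E, now all done → B.
C is the only step now ready → C.
D needed C, now all done → D.

E, A, B, C, D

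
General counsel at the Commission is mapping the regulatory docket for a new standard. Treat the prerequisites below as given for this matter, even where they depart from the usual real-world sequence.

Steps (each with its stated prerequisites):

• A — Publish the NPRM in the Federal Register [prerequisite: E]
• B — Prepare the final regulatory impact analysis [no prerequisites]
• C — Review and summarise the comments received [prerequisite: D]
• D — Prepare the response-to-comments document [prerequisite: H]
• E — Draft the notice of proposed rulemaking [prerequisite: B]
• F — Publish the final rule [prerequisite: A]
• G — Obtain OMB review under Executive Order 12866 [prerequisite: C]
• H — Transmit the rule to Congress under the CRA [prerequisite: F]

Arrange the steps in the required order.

B → E → A → F → H → D → C → G

Only B has no prerequisites, so it is first.
Next only E has its prerequisites met → E.
A needed E, now all done → A.
Next only F has its prerequisites met → F.
That leaves H as the only ready step → H.
D needed H, now all done → D.
C is the only step now ready → C.
G is the only step now ready → G.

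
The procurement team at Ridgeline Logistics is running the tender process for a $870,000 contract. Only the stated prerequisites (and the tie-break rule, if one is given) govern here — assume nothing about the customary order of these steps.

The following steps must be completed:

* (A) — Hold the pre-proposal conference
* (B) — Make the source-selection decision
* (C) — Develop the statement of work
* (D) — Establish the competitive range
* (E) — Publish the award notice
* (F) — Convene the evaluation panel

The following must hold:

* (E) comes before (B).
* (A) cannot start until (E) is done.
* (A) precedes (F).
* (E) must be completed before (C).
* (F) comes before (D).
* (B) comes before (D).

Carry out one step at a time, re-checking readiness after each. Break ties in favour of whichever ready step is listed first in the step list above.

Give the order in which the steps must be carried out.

Only (E) has no prerequisites, so it is first.
(A), (B) and (C) are all available; (A) is listed earlier → (A).
(F) now also ready, so the ready set is {(B), (C), (F)}; (B) is listed earlier → (B).
Now (C) and (F) have their prerequisites met. (C) is listed earlier, so (C) next.
Next only (F) has its prerequisites met → (F).
(D) is the only step now ready → (D).

(E) → (A) → (B) → (C) → (F) → (D)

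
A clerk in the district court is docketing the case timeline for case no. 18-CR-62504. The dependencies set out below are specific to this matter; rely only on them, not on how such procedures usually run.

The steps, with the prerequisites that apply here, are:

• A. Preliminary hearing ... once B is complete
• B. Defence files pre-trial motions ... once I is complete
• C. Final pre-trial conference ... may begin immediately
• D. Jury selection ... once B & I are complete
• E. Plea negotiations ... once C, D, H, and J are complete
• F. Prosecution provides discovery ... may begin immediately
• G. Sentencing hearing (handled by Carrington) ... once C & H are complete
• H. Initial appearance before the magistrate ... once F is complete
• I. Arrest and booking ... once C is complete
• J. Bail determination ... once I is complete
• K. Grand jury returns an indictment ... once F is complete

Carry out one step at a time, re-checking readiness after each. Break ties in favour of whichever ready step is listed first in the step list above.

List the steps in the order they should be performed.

C, F, H, G, I, B, A, D, J, E, K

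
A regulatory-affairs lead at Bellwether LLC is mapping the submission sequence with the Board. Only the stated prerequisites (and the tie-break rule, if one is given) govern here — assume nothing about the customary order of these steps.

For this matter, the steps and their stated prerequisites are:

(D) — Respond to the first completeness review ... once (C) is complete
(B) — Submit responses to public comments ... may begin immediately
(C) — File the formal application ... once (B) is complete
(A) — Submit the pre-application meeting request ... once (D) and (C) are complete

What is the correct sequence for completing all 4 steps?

(B), (C), (D), (A)

(B) has no prerequisites → (B) first.
Next only (C) has its prerequisites met → (C).
(D) needed (C), now all done → (D).
(A) needed (D) and (C), now all done → (A).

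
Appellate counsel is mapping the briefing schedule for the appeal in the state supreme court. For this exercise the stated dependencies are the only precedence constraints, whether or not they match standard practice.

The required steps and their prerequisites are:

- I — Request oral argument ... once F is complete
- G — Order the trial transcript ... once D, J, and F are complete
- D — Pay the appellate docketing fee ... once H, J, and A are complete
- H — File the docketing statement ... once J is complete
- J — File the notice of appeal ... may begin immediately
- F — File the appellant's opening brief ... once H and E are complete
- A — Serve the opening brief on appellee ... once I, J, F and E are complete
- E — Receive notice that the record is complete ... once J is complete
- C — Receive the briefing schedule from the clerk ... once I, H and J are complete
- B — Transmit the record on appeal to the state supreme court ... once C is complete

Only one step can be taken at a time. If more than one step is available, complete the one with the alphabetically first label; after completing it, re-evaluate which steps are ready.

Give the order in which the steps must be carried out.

J is the only step with nothing outstanding, so it goes first.
E and H are both available; E has the earlier label → E.
Next only H has its prerequisites met → H.
F is the only step now ready → F.
I is the only step now ready → I.
Now A and C have their prerequisites met. A has the earlier label, so A next.
D now also ready, so the ready set is {C, D}; C has the earlier label → C.
Ready: B and D. B has the earlier label → B.
D is the only step now ready → D.
Next only G has its prerequisites met → G.

J E H F I A C B D G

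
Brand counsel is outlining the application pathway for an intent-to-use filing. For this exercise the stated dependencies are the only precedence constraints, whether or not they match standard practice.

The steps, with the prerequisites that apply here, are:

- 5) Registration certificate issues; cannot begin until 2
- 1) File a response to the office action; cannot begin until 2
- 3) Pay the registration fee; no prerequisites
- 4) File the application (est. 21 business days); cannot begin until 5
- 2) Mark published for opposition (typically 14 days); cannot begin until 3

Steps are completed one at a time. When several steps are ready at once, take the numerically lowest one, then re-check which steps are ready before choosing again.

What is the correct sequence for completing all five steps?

3 2 1 5 4

3 is the only step with nothing outstanding, so it goes first.
2 is the only step now ready → 2.
Ready: 1 and 5. 1 has the earlier label → 1.
5 needed 2, now all done → 5.
Next only 4 has its prerequisites met → 4.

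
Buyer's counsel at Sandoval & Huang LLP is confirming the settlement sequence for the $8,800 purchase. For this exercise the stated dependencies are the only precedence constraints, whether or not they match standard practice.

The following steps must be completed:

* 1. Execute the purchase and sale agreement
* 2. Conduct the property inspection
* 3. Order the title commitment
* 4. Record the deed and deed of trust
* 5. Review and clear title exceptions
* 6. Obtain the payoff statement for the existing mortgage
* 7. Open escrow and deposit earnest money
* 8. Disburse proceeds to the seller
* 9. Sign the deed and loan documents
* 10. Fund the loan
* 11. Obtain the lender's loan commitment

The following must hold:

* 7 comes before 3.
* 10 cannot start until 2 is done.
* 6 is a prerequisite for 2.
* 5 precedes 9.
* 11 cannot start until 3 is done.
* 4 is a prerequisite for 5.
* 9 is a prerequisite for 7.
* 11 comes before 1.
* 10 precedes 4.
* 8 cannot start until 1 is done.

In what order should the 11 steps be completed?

6, 2, 10, 4, 5, 9, 7, 3, 11, 1, 8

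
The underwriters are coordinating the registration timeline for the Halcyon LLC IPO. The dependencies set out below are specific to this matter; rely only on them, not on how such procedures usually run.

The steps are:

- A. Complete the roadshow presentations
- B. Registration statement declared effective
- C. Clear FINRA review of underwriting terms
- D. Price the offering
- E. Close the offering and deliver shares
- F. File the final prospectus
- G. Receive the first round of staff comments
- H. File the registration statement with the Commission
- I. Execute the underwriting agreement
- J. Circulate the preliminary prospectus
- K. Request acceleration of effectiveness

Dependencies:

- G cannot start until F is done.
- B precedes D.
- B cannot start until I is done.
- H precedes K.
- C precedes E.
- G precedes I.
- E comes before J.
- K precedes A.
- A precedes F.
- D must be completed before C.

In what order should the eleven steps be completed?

H has no prerequisites → H first.
K needed H, now all done → K.
A needed K, now all done → A.
Next only F has its prerequisites met → F.
G needed F, now all done → G.
I needed G, now all done → I.
B needed I, now all done → B.
Next only D has its prerequisites met → D.
Next only C has its prerequisites met → C.
That leaves E as the only ready step → E.
That leaves J as the only ready step → J.

H → K → A → F → G → I → B → D → C → E → J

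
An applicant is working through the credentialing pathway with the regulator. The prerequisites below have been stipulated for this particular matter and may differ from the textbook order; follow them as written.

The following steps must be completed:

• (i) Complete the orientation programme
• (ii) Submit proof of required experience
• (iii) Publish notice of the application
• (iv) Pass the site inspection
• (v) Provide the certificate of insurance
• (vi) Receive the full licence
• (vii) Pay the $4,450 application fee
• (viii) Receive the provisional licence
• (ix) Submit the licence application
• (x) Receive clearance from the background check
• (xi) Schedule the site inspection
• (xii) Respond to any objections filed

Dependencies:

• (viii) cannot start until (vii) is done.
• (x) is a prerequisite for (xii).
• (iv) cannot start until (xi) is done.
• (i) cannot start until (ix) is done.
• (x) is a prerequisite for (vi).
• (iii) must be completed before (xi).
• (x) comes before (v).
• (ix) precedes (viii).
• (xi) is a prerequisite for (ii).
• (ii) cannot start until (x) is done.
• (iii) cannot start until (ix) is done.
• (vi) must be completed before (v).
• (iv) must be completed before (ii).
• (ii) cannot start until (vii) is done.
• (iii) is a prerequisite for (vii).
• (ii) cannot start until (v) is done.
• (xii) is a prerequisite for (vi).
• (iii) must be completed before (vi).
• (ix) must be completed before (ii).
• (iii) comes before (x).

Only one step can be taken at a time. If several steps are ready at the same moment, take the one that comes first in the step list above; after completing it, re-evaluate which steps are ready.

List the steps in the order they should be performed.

(ix) has no prerequisites → (ix) first.
Ready: (i) and (iii). (i) is listed earlier → (i).
Next only (iii) has its prerequisites met → (iii).
Now (vii), (x) and (xi) have their prerequisites met. (vii) is listed earlier, so (vii) next.
(viii) now also ready, so the ready set is {(viii), (x), (xi)}; (viii) is listed earlier → (viii).
Ready: (x) and (xi). (x) is listed earlier → (x).
(xii) now also ready, so the ready set is {(xi), (xii)}; (xi) is listed earlier → (xi).
Now (iv) and (xii) have their prerequisites met. (iv) is listed earlier, so (iv) next.
Next only (xii) has its prerequisites met → (xii).
(vi) needed (iii), (x) and (xii), now all done → (vi).
(v) needed (vi) and (x), now all done → (v).
That leaves (ii) as the only ready step → (ii).

(ix) → (i) → (iii) → (vii) → (viii) → (x) → (xi) → (iv) → (xii) → (vi) → (v) → (ii)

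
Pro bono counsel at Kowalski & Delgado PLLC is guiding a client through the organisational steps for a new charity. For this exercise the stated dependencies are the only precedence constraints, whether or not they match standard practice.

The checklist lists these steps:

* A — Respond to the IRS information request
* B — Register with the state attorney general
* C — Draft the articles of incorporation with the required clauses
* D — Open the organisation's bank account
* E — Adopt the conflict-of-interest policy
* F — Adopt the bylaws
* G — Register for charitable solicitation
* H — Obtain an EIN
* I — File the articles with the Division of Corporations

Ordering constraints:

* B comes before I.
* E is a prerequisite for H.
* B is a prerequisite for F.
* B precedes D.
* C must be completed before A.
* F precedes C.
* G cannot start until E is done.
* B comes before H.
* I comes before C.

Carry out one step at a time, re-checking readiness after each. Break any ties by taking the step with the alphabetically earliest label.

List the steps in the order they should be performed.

B D E F G H I C A

B and E have no prerequisites; B has the earlier label, so B is first.
D, F and I now also ready, so the ready set is {D, E, F, I}; D has the earlier label → D.
Ready: E, F and I. E has the earlier label → E.
G and H now also ready, so the ready set is {F, G, H, I}; F has the earlier label → F.
Ready: G, H and I. G has the earlier label → G.
Now H and I have their prerequisites met. H has the earlier label, so H next.
I needed B, now all done → I.
C is the only step now ready → C.
A is the only step now ready → A.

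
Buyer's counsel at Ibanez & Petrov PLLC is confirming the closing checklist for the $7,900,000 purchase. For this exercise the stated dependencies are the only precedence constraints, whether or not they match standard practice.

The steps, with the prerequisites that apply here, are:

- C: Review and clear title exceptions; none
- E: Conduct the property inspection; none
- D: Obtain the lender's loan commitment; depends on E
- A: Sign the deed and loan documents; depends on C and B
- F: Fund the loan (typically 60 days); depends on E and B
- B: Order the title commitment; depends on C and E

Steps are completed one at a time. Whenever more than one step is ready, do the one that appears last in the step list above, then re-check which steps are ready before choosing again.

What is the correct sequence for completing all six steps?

Nothing is required for E and C. E is listed later → E first.
Now D and C have their prerequisites met. D is listed later, so D next.
Next only C has its prerequisites met → C.
B needed E and C, now all done → B.
Ready: F and A. F is listed later → F.
That leaves A as the only ready step → A.

E, D, C, B, F, A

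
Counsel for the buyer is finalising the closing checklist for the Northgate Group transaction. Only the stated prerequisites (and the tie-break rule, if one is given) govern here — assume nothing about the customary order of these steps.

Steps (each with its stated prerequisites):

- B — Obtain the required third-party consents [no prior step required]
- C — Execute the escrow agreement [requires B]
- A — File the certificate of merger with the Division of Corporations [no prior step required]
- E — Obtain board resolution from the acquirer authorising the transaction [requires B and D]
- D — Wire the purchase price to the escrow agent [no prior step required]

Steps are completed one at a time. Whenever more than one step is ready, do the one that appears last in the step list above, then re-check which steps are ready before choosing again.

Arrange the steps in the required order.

D, A and B have no prerequisites; D is listed later, so D is first.
A and B are both available; A is listed later → A.
That leaves B as the only ready step → B.
E and C are both available; E is listed later → E.
C is the only step now ready → C.

D, A, B, E, C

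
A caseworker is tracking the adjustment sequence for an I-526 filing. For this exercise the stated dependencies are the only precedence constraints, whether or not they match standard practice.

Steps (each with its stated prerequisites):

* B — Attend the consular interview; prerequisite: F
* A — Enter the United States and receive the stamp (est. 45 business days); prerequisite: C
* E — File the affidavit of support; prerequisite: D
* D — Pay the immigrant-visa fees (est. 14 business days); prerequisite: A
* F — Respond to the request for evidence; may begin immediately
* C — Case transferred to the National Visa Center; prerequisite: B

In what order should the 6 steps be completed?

F B C A D E

Only F has no prerequisites, so it is first.
That leaves B as the only ready step → B.
That leaves C as the only ready step → C.
That leaves A as the only ready step → A.
Next only D has its prerequisites met → D.
E needed D, now all done → E.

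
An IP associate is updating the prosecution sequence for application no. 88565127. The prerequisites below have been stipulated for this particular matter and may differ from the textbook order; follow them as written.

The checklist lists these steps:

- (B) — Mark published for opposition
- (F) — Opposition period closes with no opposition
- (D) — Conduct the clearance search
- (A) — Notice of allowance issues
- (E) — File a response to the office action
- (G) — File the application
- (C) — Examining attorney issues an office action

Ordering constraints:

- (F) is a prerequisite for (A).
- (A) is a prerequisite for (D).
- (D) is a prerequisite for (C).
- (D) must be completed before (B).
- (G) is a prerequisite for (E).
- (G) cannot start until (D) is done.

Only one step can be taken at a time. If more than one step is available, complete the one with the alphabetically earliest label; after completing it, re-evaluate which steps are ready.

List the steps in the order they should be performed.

(F) is the only step with nothing outstanding, so it goes first.
That leaves (A) as the only ready step → (A).
That leaves (D) as the only ready step → (D).
Now (B), (C) and (G) have their prerequisites met. (B) has the earlier label, so (B) next.
Ready: (C) and (G). (C) has the earlier label → (C).
(G) needed (D), now all done → (G).
(E) needed (G), now all done → (E).

(F) → (A) → (D) → (B) → (C) → (G) → (E)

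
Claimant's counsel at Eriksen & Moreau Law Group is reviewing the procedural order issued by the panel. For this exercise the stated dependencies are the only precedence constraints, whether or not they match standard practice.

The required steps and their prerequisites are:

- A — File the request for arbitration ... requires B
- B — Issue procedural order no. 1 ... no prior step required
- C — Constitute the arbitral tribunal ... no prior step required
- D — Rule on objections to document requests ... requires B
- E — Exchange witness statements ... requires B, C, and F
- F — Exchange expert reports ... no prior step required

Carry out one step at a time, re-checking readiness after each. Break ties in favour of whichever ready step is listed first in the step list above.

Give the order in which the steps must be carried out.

Nothing is required for B, C and F. B is listed earlier → B first.
Ready: A, C, D and F. A is listed earlier → A.
C, D and F are all available; C is listed earlier → C.
D and F are both available; D is listed earlier → D.
F is the only step now ready → F.
E is the only step now ready → E.

B → A → C → D → F → E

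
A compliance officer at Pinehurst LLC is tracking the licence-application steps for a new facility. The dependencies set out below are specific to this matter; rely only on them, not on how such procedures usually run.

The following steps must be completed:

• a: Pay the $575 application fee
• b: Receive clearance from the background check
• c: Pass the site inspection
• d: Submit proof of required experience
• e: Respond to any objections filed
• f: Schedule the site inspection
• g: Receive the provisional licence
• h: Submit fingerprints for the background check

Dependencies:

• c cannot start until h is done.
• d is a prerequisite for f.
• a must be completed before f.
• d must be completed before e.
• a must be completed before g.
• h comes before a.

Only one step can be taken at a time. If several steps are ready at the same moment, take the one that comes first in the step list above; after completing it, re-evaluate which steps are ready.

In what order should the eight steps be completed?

b → d → e → h → a → c → f → g

Nothing is required for b, d and h. b is listed earlier → b first.
Now d and h have their prerequisites met. d is listed earlier, so d next.
Ready: e and h. e is listed earlier → e.
h is the only step now ready → h.
a and c are both available; a is listed earlier → a.
f and g now also ready, so the ready set is {c, f, g}; c is listed earlier → c.
f and g are both available; f is listed earlier → f.
g needed a, now all done → g.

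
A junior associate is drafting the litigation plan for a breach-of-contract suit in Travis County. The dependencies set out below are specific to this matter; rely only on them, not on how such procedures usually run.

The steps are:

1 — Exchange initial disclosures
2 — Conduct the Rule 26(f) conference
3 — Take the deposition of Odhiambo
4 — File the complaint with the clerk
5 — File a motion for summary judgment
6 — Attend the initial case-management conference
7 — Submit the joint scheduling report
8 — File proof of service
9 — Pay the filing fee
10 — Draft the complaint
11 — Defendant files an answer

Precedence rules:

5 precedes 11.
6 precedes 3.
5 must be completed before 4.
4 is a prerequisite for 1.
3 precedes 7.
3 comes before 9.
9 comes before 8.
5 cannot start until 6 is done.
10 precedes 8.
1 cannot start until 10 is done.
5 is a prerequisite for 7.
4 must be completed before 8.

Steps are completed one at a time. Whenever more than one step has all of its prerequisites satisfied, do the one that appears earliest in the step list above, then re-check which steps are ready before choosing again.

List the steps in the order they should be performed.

2, 6 and 10 have no prerequisites; 2 is listed earlier, so 2 is first.
Now 6 and 10 have their prerequisites met. 6 is listed earlier, so 6 next.
Ready: 3, 5 and 10. 3 is listed earlier → 3.
Now 5, 9 and 10 have their prerequisites met. 5 is listed earlier, so 5 next.
4, 7 and 11 now also ready, so the ready set is {4, 7, 9, 10, 11}; 4 is listed earlier → 4.
Now 7, 9, 10 and 11 have their prerequisites met. 7 is listed earlier, so 7 next.
Ready: 9, 10 and 11. 9 is listed earlier → 9.
Ready: 10 and 11. 10 is listed earlier → 10.
1, 8 and 11 are all available; 1 is listed earlier → 1.
Now 8 and 11 have their prerequisites met. 8 is listed earlier, so 8 next.
11 is the only step now ready → 11.

2 6 3 5 4 7 9 10 1 8 11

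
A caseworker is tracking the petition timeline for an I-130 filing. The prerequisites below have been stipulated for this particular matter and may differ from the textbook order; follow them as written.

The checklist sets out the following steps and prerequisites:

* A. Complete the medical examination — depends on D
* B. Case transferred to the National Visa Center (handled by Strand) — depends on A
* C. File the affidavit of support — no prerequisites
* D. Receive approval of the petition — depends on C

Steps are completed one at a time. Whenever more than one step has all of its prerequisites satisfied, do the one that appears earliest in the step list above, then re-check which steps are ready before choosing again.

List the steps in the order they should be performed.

C, D, A, B

C has no prerequisites → C first.
D is the only step now ready → D.
Next only A has its prerequisites met → A.
That leaves B as the only ready step → B.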